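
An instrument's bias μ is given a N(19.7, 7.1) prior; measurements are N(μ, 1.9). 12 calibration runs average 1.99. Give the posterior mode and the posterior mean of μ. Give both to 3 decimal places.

Posterior for μ is Normal. Precision-weighted mean: (1/7.1·19.7 + 12/1.9·1.99) / (1/7.1 + 12/1.9) = 2.376.
A Normal posterior is symmetric, so mode = mean.

MAP: 2.376. Posterior mean: 2.376.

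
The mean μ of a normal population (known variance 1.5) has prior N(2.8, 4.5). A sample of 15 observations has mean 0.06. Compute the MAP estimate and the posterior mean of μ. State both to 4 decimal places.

Posterior for μ is Normal. Precision-weighted mean: (1/4.5·2.8 + 15/1.5·0.06) / (1/4.5 + 15/1.5) = 0.1196.
A Normal posterior is symmetric, so mode = mean.

MAP estimate = 0.1196, posterior mean = 0.1196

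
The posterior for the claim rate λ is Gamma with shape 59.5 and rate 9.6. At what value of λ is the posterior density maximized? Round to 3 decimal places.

6.094

Mode = (α−1)/β = 58.5/9.6 = 6.094.
Mean = α/β = 59.5/9.6 = 6.198.
This is the posterior mode — the MAP estimate.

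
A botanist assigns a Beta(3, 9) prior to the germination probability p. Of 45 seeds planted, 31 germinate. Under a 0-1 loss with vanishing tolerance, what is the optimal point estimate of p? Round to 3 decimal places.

0.600

Posterior: Beta(3+31, 9+14) = Beta(34, 23).
Mode = (34−1)/(34+23−2) = 33/55 = 0.600.
Mean = 34/(34+23) = 34/57 = 0.596.
This is the posterior mode — the MAP estimate.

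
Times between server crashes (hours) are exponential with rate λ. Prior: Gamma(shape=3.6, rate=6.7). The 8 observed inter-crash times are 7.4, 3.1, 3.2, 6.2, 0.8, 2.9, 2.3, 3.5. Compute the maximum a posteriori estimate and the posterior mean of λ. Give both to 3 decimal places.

λ_MAP = 0.294, E[λ|data] = 0.321

Σ times = 29.4. Posterior: Gamma(shape = 3.6+8 = 11.6, rate = 6.7+29.4 = 36.1).
Mode = (α−1)/β = 10.6/36.1 = 0.294.
Mean = α/β = 11.6/36.1 = 0.321.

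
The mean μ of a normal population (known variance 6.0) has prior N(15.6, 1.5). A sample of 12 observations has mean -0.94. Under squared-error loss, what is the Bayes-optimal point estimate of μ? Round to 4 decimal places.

3.1950

Posterior for μ is Normal. Precision-weighted mean: (1/1.5·15.6 + 12/6.0·-0.94) / (1/1.5 + 12/6.0) = 3.1950.
A Normal posterior is symmetric, so mode = mean.
Squared-error loss ⇒ the optimal estimator is the posterior mean.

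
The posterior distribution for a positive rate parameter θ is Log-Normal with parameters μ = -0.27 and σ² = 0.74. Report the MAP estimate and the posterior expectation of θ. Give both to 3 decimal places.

θ_MAP = 0.364, E[θ|data] = 1.105

Mode = exp(μ − σ²) = exp(-1.01) = 0.364.
Mean = exp(μ + σ²/2) = exp(0.100) = 1.105.
Right-skewed posterior ⇒ mode < mean.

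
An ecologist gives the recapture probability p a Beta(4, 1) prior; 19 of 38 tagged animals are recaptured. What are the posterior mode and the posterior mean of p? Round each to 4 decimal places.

Posterior: Beta(4+19, 1+19) = Beta(23, 20).
Mode = (23−1)/(23+20−2) = 22/41 = 0.5366.
Mean = 23/(23+20) = 23/43 = 0.5349.

MAP = 0.5366; posterior mean = 0.5349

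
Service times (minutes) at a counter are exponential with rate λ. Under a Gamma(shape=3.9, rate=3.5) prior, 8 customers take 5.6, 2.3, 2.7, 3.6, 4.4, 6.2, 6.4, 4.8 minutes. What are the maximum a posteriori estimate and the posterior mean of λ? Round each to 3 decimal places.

maximum a posteriori estimate = 0.276, posterior mean = 0.301

Σ times = 36.0. Posterior: Gamma(shape = 3.9+8 = 11.9, rate = 3.5+36.0 = 39.5).
Mode = (α−1)/β = 10.9/39.5 = 0.276.
Mean = α/β = 11.9/39.5 = 0.301.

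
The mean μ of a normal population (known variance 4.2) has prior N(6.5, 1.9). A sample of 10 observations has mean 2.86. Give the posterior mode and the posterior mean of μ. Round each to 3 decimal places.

Posterior for μ is Normal. Precision-weighted mean: (1/1.9·6.5 + 10/4.2·2.86) / (1/1.9 + 10/4.2) = 3.519.
A Normal posterior is symmetric, so mode = mean.

posterior mode = 3.519, posterior mean = 3.519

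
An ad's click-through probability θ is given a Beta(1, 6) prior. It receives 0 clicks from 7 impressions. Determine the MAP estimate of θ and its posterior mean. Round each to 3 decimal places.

Posterior: Beta(1+0, 6+7) = Beta(1, 13).
Since α = 1 ≤ 1 and β > 1, the Beta density is monotone decreasing on [0,1]; the mode is at 0.
Mean = 1/(1+13) = 0.071.
Right-skewed posterior ⇒ mode < mean.

MAP: 0.000. Posterior mean: 0.071.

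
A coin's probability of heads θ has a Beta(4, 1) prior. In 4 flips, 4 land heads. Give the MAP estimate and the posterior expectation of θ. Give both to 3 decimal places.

Posterior: Beta(4+4, 1+0) = Beta(8, 1).
Since β = 1 ≤ 1 and α > 1, the Beta density is monotone increasing on [0,1]; the mode is at 1.
Mean = 8/(8+1) = 0.889.

MAP = 1.000, posterior mean = 0.889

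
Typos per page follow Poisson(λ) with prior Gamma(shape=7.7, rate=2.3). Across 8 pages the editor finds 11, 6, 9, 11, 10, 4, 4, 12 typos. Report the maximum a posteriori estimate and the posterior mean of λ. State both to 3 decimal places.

MAP = 7.155; posterior mean = 7.252

Σ counts = 67. Posterior: Gamma(shape = 7.7+67 = 74.7, rate = 2.3+8 = 10.3).
Mode = (α−1)/β = 73.7/10.3 = 7.155.
Mean = α/β = 74.7/10.3 = 7.252.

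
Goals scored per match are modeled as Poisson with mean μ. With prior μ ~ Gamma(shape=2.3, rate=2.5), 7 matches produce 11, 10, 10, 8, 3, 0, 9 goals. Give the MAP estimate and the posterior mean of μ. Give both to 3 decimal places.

Σ counts = 51. Posterior: Gamma(shape = 2.3+51 = 53.3, rate = 2.5+7 = 9.5).
Mode = (α−1)/β = 52.3/9.5 = 5.505.
Mean = α/β = 53.3/9.5 = 5.611.
Mean > mode: the posterior has a right tail.

MAP = 5.505, posterior mean = 5.611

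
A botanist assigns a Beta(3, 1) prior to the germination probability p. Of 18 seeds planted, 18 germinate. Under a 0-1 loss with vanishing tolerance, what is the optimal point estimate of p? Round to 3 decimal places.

1.000

Posterior: Beta(3+18, 1+0) = Beta(21, 1).
Since β = 1 ≤ 1 and α > 1, the Beta density is monotone increasing on [0,1]; the mode is at 1.
Mean = 21/(21+1) = 0.955.
This is the posterior mode — the MAP estimate.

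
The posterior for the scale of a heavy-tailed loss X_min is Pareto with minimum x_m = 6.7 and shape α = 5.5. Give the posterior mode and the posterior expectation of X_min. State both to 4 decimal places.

The Pareto density is strictly decreasing on [x_m, ∞), so the mode is x_m = 6.7000.
Mean = α·x_m/(α−1) = 5.5·6.7/4.5 = 8.1889.

MAP: 6.7000. Posterior mean: 8.1889.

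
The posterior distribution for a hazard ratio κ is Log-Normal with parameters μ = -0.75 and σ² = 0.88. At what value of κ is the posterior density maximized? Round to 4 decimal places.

Mode = exp(μ − σ²) = exp(-1.63) = 0.1959.
Mean = exp(μ + σ²/2) = exp(-0.310) = 0.7334.
This is the posterior mode — the MAP estimate.

0.1959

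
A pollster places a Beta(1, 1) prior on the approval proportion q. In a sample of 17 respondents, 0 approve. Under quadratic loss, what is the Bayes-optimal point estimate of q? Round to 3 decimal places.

Posterior: Beta(1+0, 1+17) = Beta(1, 18).
Since α = 1 ≤ 1 and β > 1, the Beta density is monotone decreasing on [0,1]; the mode is at 0.
Mean = 1/(1+18) = 0.053.
Quadratic loss ⇒ the optimal estimator is the posterior mean.

0.053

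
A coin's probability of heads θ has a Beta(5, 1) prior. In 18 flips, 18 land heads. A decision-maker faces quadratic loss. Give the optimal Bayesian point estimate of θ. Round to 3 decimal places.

Posterior: Beta(5+18, 1+0) = Beta(23, 1).
Since β = 1 ≤ 1 and α > 1, the Beta density is monotone increasing on [0,1]; the mode is at 1.
Mean = 23/(23+1) = 0.958.
Quadratic loss ⇒ the optimal estimator is the posterior mean.

0.958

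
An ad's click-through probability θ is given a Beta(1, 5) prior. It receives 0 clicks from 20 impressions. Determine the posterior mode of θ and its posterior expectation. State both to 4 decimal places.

θ_MAP = 0.0000, E[θ|data] = 0.0385

Posterior: Beta(1+0, 5+20) = Beta(1, 25).
Since α = 1 ≤ 1 and β > 1, the Beta density is monotone decreasing on [0,1]; the mode is at 0.
Mean = 1/(1+25) = 0.0385.
Mean > mode: the posterior has a right tail.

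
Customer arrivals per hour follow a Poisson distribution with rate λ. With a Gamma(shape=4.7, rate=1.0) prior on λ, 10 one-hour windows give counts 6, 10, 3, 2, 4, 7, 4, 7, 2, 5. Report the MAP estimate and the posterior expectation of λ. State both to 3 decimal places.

Σ counts = 50. Posterior: Gamma(shape = 4.7+50 = 54.7, rate = 1.0+10 = 11.0).
Mode = (α−1)/β = 53.7/11.0 = 4.882.
Mean = α/β = 54.7/11.0 = 4.973.
Right-skewed posterior ⇒ mode < mean.

MAP estimate = 4.882, posterior expectation = 4.973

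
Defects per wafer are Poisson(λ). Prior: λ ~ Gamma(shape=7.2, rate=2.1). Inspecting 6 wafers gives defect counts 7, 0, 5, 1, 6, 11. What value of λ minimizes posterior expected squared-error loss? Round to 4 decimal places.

Σ counts = 30. Posterior: Gamma(shape = 7.2+30 = 37.2, rate = 2.1+6 = 8.1).
Mode = (α−1)/β = 36.2/8.1 = 4.4691.
Mean = α/β = 37.2/8.1 = 4.5926.
Squared-error loss ⇒ the optimal estimator is the posterior mean.

4.5926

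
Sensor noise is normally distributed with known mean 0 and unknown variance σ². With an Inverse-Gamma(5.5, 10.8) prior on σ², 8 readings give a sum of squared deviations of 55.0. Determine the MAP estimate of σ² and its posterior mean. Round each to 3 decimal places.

σ²_MAP = 3.648, E[σ²|data] = 4.506

Posterior: Inverse-Gamma(shape = 5.5+8/2 = 9.5, scale = 10.8+55.0/2 = 38.3).
Mode = β/(α+1) = 38.3/10.5 = 3.648.
Mean = β/(α−1) = 38.3/8.5 = 4.506.
Mean > mode: the posterior has a right tail.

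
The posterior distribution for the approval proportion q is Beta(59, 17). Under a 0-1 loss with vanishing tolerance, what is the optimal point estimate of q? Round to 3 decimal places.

0.784

Mode = (59−1)/(59+17−2) = 58/74 = 0.784.
Mean = 59/(59+17) = 59/76 = 0.776.
This is the posterior mode — the MAP estimate.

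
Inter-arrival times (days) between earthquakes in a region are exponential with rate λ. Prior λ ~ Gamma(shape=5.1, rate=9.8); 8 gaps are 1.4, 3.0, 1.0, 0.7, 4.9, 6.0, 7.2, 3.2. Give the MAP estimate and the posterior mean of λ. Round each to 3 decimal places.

Σ times = 27.4. Posterior: Gamma(shape = 5.1+8 = 13.1, rate = 9.8+27.4 = 37.2).
Mode = (α−1)/β = 12.1/37.2 = 0.325.
Mean = α/β = 13.1/37.2 = 0.352.

MAP = 0.325, posterior mean = 0.352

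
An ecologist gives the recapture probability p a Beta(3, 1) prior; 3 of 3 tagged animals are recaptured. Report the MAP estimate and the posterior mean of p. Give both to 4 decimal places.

Posterior: Beta(3+3, 1+0) = Beta(6, 1).
Since β = 1 ≤ 1 and α > 1, the Beta density is monotone increasing on [0,1]; the mode is at 1.
Mean = 6/(6+1) = 0.8571.
The mean is pulled below the mode by the posterior's left skew.

p_MAP = 1.0000, E[p|data] = 0.8571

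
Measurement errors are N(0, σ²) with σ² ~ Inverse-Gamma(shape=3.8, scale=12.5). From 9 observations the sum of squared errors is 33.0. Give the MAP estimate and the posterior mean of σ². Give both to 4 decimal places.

Posterior: Inverse-Gamma(shape = 3.8+9/2 = 8.3, scale = 12.5+33.0/2 = 29.0).
Mode = β/(α+1) = 29.0/9.3 = 3.1183.
Mean = β/(α−1) = 29.0/7.3 = 3.9726.
Right-skewed posterior ⇒ mode < mean.

MAP = 3.1183, posterior mean = 3.9726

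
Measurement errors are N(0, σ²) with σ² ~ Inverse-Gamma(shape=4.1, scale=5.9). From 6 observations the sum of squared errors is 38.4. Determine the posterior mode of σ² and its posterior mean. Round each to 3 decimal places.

σ²_MAP = 3.099, E[σ²|data] = 4.115

Posterior: Inverse-Gamma(shape = 4.1+6/2 = 7.1, scale = 5.9+38.4/2 = 25.1).
Mode = β/(α+1) = 25.1/8.1 = 3.099.
Mean = β/(α−1) = 25.1/6.1 = 4.115.
Mean > mode: the posterior has a right tail.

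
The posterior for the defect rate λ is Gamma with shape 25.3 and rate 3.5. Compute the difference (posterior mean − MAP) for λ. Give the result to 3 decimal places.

Mode = (α−1)/β = 24.3/3.5 = 6.943.
Mean = α/β = 25.3/3.5 = 7.229.
Difference = 7.229 − 6.943 = 0.286.

0.286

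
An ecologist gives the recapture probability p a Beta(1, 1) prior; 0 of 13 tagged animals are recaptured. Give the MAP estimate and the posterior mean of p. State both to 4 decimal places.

Posterior: Beta(1+0, 1+13) = Beta(1, 14).
Since α = 1 ≤ 1 and β > 1, the Beta density is monotone decreasing on [0,1]; the mode is at 0.
Mean = 1/(1+14) = 0.0667.

p_MAP = 0.0000, E[p|data] = 0.0667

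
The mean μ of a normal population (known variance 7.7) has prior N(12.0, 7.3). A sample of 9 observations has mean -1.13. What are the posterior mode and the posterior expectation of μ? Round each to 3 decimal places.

Posterior for μ is Normal. Precision-weighted mean: (1/7.3·12.0 + 9/7.7·-1.13) / (1/7.3 + 9/7.7) = 0.247.
A Normal posterior is symmetric, so mode = mean.

posterior mode = 0.247, posterior expectation = 0.247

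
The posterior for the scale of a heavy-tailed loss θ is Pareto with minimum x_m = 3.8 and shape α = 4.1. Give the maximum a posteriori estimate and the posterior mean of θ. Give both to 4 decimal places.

MAP: 3.8000. Posterior mean: 5.0258.

The Pareto density is strictly decreasing on [x_m, ∞), so the mode is x_m = 3.8000.
Mean = α·x_m/(α−1) = 4.1·3.8/3.1 = 5.0258.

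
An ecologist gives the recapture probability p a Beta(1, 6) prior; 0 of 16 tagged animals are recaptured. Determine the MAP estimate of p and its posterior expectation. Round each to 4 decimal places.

MAP = 0.0000; posterior mean = 0.0435

Posterior: Beta(1+0, 6+16) = Beta(1, 22).
Since α = 1 ≤ 1 and β > 1, the Beta density is monotone decreasing on [0,1]; the mode is at 0.
Mean = 1/(1+22) = 0.0435.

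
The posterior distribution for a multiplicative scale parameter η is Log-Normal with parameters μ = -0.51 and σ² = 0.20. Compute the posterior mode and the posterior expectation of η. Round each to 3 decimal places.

MAP = 0.492, posterior mean = 0.664

Mode = exp(μ − σ²) = exp(-0.71) = 0.492.
Mean = exp(μ + σ²/2) = exp(-0.410) = 0.664.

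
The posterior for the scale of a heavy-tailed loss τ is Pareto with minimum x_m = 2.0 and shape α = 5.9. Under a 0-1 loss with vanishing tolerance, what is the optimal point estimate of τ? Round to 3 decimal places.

2.000

The Pareto density is strictly decreasing on [x_m, ∞), so the mode is x_m = 2.000.
Mean = α·x_m/(α−1) = 5.9·2.0/4.9 = 2.408.
This is the posterior mode — the MAP estimate.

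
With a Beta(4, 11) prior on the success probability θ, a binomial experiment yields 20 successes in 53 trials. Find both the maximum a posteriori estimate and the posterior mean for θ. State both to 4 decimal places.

maximum a posteriori estimate = 0.3485, posterior mean = 0.3529

Posterior: Beta(4+20, 11+33) = Beta(24, 44).
Mode = (24−1)/(24+44−2) = 23/66 = 0.3485.
Mean = 24/(24+44) = 24/68 = 0.3529.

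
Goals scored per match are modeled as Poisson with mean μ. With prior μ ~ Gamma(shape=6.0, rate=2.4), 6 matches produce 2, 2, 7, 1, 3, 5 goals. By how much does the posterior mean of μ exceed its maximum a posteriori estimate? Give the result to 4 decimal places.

Σ counts = 20. Posterior: Gamma(shape = 6.0+20 = 26.0, rate = 2.4+6 = 8.4).
Mode = (α−1)/β = 25.0/8.4 = 2.9762.
Mean = α/β = 26.0/8.4 = 3.0952.
Difference = 3.0952 − 2.9762 = 0.1190.

0.1190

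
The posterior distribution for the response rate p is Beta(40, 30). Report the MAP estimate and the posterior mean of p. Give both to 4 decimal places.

Mode = (40−1)/(40+30−2) = 39/68 = 0.5735.
Mean = 40/(40+30) = 40/70 = 0.5714.

MAP: 0.5735. Posterior mean: 0.5714.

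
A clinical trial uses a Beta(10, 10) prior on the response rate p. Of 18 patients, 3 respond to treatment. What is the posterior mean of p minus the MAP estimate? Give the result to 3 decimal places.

Posterior: Beta(10+3, 10+15) = Beta(13, 25).
Mode = (13−1)/(13+25−2) = 12/36 = 0.333.
Mean = 13/(13+25) = 13/38 = 0.342.
Difference = 0.342 − 0.333 = 0.009.
Mean > mode: the posterior has a right tail.

0.009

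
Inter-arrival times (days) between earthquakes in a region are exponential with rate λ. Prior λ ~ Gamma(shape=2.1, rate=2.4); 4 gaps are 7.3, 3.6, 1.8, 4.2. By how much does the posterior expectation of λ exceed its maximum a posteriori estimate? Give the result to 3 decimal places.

Σ times = 16.9. Posterior: Gamma(shape = 2.1+4 = 6.1, rate = 2.4+16.9 = 19.3).
Mode = (α−1)/β = 5.1/19.3 = 0.264.
Mean = α/β = 6.1/19.3 = 0.316.
Difference = 0.316 − 0.264 = 0.052.

0.052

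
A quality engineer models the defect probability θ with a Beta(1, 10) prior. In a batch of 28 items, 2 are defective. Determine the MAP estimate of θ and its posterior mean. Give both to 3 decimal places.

Posterior: Beta(1+2, 10+26) = Beta(3, 36).
Mode = (3−1)/(3+36−2) = 2/37 = 0.054.
Mean = 3/(3+36) = 3/39 = 0.077.

MAP = 0.054, posterior mean = 0.077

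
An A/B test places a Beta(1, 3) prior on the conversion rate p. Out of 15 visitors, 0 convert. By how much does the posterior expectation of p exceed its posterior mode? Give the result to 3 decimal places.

0.053

Posterior: Beta(1+0, 3+15) = Beta(1, 18).
Since α = 1 ≤ 1 and β > 1, the Beta density is monotone decreasing on [0,1]; the mode is at 0.
Mean = 1/(1+18) = 0.053.
Difference = 0.053 − 0.000 = 0.053.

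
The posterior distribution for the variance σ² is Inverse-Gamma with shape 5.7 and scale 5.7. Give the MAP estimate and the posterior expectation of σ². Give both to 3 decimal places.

Mode = β/(α+1) = 5.7/6.7 = 0.851.
Mean = β/(α−1) = 5.7/4.7 = 1.213.

MAP = 0.851; posterior mean = 1.213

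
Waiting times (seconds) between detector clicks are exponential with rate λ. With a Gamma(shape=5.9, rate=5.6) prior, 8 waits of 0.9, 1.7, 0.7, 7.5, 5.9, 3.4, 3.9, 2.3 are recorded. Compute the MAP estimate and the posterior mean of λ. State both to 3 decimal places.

MAP: 0.404. Posterior mean: 0.436.

Σ times = 26.3. Posterior: Gamma(shape = 5.9+8 = 13.9, rate = 5.6+26.3 = 31.9).
Mode = (α−1)/β = 12.9/31.9 = 0.404.
Mean = α/β = 13.9/31.9 = 0.436.
The posterior is right-skewed, so the mean exceeds the mode.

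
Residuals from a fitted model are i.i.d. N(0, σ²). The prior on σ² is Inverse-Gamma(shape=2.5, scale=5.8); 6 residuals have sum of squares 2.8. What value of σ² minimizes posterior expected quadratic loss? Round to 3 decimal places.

Posterior: Inverse-Gamma(shape = 2.5+6/2 = 5.5, scale = 5.8+2.8/2 = 7.2).
Mode = β/(α+1) = 7.2/6.5 = 1.108.
Mean = β/(α−1) = 7.2/4.5 = 1.600.
Quadratic loss ⇒ the optimal estimator is the posterior mean.

1.600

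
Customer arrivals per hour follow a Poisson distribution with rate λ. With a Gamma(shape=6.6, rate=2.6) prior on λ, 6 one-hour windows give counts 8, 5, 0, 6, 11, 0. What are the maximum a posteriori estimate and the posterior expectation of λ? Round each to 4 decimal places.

Σ counts = 30. Posterior: Gamma(shape = 6.6+30 = 36.6, rate = 2.6+6 = 8.6).
Mode = (α−1)/β = 35.6/8.6 = 4.1395.
Mean = α/β = 36.6/8.6 = 4.2558.
Right-skewed posterior ⇒ mode < mean.

maximum a posteriori estimate = 4.1395, posterior expectation = 4.2558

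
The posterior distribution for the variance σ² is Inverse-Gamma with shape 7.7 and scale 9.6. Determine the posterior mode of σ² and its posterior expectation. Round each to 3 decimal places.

Mode = β/(α+1) = 9.6/8.7 = 1.103.
Mean = β/(α−1) = 9.6/6.7 = 1.433.

posterior mode = 1.103, posterior expectation = 1.433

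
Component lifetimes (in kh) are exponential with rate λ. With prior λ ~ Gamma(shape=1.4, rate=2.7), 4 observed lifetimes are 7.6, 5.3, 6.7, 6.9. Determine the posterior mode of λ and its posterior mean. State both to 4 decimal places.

Σ times = 26.5. Posterior: Gamma(shape = 1.4+4 = 5.4, rate = 2.7+26.5 = 29.2).
Mode = (α−1)/β = 4.4/29.2 = 0.1507.
Mean = α/β = 5.4/29.2 = 0.1849.

MAP = 0.1507; posterior mean = 0.1849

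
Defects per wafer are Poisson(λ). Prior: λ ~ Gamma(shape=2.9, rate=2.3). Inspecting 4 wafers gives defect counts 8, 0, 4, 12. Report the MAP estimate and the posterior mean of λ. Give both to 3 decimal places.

Σ counts = 24. Posterior: Gamma(shape = 2.9+24 = 26.9, rate = 2.3+4 = 6.3).
Mode = (α−1)/β = 25.9/6.3 = 4.111.
Mean = α/β = 26.9/6.3 = 4.270.

λ_MAP = 4.111, E[λ|data] = 4.270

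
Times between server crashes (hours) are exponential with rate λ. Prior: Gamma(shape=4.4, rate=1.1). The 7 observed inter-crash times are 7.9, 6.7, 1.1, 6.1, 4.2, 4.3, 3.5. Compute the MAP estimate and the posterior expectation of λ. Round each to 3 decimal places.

Σ times = 33.8. Posterior: Gamma(shape = 4.4+7 = 11.4, rate = 1.1+33.8 = 34.9).
Mode = (α−1)/β = 10.4/34.9 = 0.298.
Mean = α/β = 11.4/34.9 = 0.327.

λ_MAP = 0.298, E[λ|data] = 0.327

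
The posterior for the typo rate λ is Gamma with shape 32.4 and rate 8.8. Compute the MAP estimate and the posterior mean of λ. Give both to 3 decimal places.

MAP estimate = 3.568, posterior mean = 3.682

Mode = (α−1)/β = 31.4/8.8 = 3.568.
Mean = α/β = 32.4/8.8 = 3.682.
Right-skewed posterior ⇒ mode < mean.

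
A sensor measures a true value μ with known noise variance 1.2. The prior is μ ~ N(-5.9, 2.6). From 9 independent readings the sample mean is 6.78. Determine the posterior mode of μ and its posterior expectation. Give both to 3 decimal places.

posterior mode = 6.161, posterior expectation = 6.161

Posterior for μ is Normal. Precision-weighted mean: (1/2.6·-5.9 + 9/1.2·6.78) / (1/2.6 + 9/1.2) = 6.161.
A Normal posterior is symmetric, so mode = mean.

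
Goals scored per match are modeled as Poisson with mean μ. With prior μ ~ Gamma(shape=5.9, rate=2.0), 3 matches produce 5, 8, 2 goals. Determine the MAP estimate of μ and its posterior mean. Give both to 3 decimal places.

μ_MAP = 3.980, E[μ|data] = 4.180

Σ counts = 15. Posterior: Gamma(shape = 5.9+15 = 20.9, rate = 2.0+3 = 5.0).
Mode = (α−1)/β = 19.9/5.0 = 3.980.
Mean = α/β = 20.9/5.0 = 4.180.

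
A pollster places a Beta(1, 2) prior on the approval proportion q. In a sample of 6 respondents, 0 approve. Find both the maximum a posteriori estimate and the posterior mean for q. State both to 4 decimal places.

MAP: 0.0000. Posterior mean: 0.1111.

Posterior: Beta(1+0, 2+6) = Beta(1, 8).
Since α = 1 ≤ 1 and β > 1, the Beta density is monotone decreasing on [0,1]; the mode is at 0.
Mean = 1/(1+8) = 0.1111.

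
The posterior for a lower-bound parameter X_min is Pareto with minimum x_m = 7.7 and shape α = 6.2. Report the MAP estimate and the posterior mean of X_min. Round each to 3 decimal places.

MAP = 7.700, posterior mean = 9.181

The Pareto density is strictly decreasing on [x_m, ∞), so the mode is x_m = 7.700.
Mean = α·x_m/(α−1) = 6.2·7.7/5.2 = 9.181.
The posterior is right-skewed, so the mean exceeds the mode.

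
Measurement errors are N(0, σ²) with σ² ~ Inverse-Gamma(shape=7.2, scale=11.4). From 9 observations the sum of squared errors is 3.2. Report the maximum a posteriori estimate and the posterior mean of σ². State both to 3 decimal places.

MAP = 1.024, posterior mean = 1.215

Posterior: Inverse-Gamma(shape = 7.2+9/2 = 11.7, scale = 11.4+3.2/2 = 13.0).
Mode = β/(α+1) = 13.0/12.7 = 1.024.
Mean = β/(α−1) = 13.0/10.7 = 1.215.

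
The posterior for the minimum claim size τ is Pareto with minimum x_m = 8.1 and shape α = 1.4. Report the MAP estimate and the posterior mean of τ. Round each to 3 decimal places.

MAP = 8.100; posterior mean = 28.350

The Pareto density is strictly decreasing on [x_m, ∞), so the mode is x_m = 8.100.
Mean = α·x_m/(α−1) = 1.4·8.1/0.4 = 28.350.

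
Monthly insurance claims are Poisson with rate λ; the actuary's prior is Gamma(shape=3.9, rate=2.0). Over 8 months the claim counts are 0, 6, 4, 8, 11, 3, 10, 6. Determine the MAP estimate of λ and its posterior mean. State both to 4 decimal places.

Σ counts = 48. Posterior: Gamma(shape = 3.9+48 = 51.9, rate = 2.0+8 = 10.0).
Mode = (α−1)/β = 50.9/10.0 = 5.0900.
Mean = α/β = 51.9/10.0 = 5.1900.

MAP: 5.0900. Posterior mean: 5.1900.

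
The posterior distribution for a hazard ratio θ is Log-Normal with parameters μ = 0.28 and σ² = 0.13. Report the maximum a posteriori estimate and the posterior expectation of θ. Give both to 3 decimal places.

MAP = 1.162, posterior mean = 1.412

Mode = exp(μ − σ²) = exp(0.15) = 1.162.
Mean = exp(μ + σ²/2) = exp(0.345) = 1.412.
Right-skewed posterior ⇒ mode < mean.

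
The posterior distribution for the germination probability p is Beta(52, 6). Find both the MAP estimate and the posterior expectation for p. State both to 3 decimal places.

Mode = (52−1)/(52+6−2) = 51/56 = 0.911.
Mean = 52/(52+6) = 52/58 = 0.897.

MAP estimate = 0.911, posterior expectation = 0.897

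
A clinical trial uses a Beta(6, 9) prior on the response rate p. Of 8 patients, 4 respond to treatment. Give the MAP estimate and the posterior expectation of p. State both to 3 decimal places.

MAP estimate = 0.429, posterior expectation = 0.435

Posterior: Beta(6+4, 9+4) = Beta(10, 13).
Mode = (10−1)/(10+13−2) = 9/21 = 0.429.
Mean = 10/(10+13) = 10/23 = 0.435.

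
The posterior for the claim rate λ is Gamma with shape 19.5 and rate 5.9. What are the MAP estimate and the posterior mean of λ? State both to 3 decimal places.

λ_MAP = 3.136, E[λ|data] = 3.305

Mode = (α−1)/β = 18.5/5.9 = 3.136.
Mean = α/β = 19.5/5.9 = 3.305.
Mean > mode: the posterior has a right tail.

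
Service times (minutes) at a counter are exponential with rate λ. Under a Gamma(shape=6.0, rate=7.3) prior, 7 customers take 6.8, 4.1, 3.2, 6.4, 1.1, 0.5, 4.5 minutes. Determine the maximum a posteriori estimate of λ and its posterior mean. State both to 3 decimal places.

MAP = 0.354, posterior mean = 0.383

Σ times = 26.6. Posterior: Gamma(shape = 6.0+7 = 13.0, rate = 7.3+26.6 = 33.9).
Mode = (α−1)/β = 12.0/33.9 = 0.354.
Mean = α/β = 13.0/33.9 = 0.383.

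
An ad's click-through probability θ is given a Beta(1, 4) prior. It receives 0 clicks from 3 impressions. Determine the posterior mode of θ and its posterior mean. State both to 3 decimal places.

Posterior: Beta(1+0, 4+3) = Beta(1, 7).
Since α = 1 ≤ 1 and β > 1, the Beta density is monotone decreasing on [0,1]; the mode is at 0.
Mean = 1/(1+7) = 0.125.

MAP: 0.000. Posterior mean: 0.125.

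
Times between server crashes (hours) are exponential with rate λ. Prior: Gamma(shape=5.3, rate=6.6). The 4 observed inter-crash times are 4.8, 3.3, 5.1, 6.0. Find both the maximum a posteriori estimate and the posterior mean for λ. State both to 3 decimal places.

Σ times = 19.2. Posterior: Gamma(shape = 5.3+4 = 9.3, rate = 6.6+19.2 = 25.8).
Mode = (α−1)/β = 8.3/25.8 = 0.322.
Mean = α/β = 9.3/25.8 = 0.360.
Right-skewed posterior ⇒ mode < mean.

MAP: 0.322. Posterior mean: 0.360.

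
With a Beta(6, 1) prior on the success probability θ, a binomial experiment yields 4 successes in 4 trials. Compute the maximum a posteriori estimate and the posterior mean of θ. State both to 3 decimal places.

Posterior: Beta(6+4, 1+0) = Beta(10, 1).
Since β = 1 ≤ 1 and α > 1, the Beta density is monotone increasing on [0,1]; the mode is at 1.
Mean = 10/(10+1) = 0.909.

MAP = 1.000; posterior mean = 0.909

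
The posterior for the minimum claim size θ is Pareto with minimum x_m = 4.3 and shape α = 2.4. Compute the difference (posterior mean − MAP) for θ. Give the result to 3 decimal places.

The Pareto density is strictly decreasing on [x_m, ∞), so the mode is x_m = 4.300.
Mean = α·x_m/(α−1) = 2.4·4.3/1.4 = 7.371.
Difference = 7.371 − 4.300 = 3.071.
Mean > mode: the posterior has a right tail.

3.071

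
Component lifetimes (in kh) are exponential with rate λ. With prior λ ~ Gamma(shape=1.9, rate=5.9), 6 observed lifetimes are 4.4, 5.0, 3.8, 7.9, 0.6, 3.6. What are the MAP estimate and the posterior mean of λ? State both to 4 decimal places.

MAP: 0.2212. Posterior mean: 0.2532.

Σ times = 25.3. Posterior: Gamma(shape = 1.9+6 = 7.9, rate = 5.9+25.3 = 31.2).
Mode = (α−1)/β = 6.9/31.2 = 0.2212.
Mean = α/β = 7.9/31.2 = 0.2532.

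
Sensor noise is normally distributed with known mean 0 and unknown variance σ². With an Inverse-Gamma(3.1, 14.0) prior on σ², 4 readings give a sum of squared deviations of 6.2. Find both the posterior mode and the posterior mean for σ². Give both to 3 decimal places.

Posterior: Inverse-Gamma(shape = 3.1+4/2 = 5.1, scale = 14.0+6.2/2 = 17.1).
Mode = β/(α+1) = 17.1/6.1 = 2.803.
Mean = β/(α−1) = 17.1/4.1 = 4.171.

posterior mode = 2.803, posterior mean = 4.171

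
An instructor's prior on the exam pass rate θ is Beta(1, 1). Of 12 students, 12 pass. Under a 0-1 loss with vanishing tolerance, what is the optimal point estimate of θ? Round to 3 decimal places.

Posterior: Beta(1+12, 1+0) = Beta(13, 1).
Since β = 1 ≤ 1 and α > 1, the Beta density is monotone increasing on [0,1]; the mode is at 1.
Mean = 13/(13+1) = 0.929.
This is the posterior mode — the MAP estimate.

1.000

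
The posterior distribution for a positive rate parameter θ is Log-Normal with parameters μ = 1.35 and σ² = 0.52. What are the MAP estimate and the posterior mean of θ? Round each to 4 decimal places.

Mode = exp(μ − σ²) = exp(0.83) = 2.2933.
Mean = exp(μ + σ²/2) = exp(1.610) = 5.0028.

MAP = 2.2933, posterior mean = 5.0028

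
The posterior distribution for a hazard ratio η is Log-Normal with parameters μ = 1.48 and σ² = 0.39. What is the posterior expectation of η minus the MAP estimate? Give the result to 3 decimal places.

Mode = exp(μ − σ²) = exp(1.09) = 2.974.
Mean = exp(μ + σ²/2) = exp(1.675) = 5.339.
Difference = 5.339 − 2.974 = 2.365.
The mean is pulled above the mode by the posterior's right skew.

2.365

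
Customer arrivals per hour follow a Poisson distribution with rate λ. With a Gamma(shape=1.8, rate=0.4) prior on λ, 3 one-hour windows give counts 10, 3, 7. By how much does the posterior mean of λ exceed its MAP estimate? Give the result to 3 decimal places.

Σ counts = 20. Posterior: Gamma(shape = 1.8+20 = 21.8, rate = 0.4+3 = 3.4).
Mode = (α−1)/β = 20.8/3.4 = 6.118.
Mean = α/β = 21.8/3.4 = 6.412.
Difference = 6.412 − 6.118 = 0.294.
Mean > mode: the posterior has a right tail.

0.294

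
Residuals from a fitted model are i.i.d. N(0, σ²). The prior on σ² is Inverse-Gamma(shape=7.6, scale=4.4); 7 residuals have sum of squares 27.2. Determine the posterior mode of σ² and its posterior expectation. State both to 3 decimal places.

Posterior: Inverse-Gamma(shape = 7.6+7/2 = 11.1, scale = 4.4+27.2/2 = 18.0).
Mode = β/(α+1) = 18.0/12.1 = 1.488.
Mean = β/(α−1) = 18.0/10.1 = 1.782.
The posterior is right-skewed, so the mean exceeds the mode.

MAP = 1.488; posterior mean = 1.782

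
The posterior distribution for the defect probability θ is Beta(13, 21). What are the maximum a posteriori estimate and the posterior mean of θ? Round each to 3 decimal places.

θ_MAP = 0.375, E[θ|data] = 0.382

Mode = (13−1)/(13+21−2) = 12/32 = 0.375.
Mean = 13/(13+21) = 13/34 = 0.382.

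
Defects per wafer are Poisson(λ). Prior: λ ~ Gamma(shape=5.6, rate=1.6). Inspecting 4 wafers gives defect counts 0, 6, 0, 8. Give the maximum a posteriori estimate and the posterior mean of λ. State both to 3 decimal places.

maximum a posteriori estimate = 3.321, posterior mean = 3.500

Σ counts = 14. Posterior: Gamma(shape = 5.6+14 = 19.6, rate = 1.6+4 = 5.6).
Mode = (α−1)/β = 18.6/5.6 = 3.321.
Mean = α/β = 19.6/5.6 = 3.500.
Right-skewed posterior ⇒ mode < mean.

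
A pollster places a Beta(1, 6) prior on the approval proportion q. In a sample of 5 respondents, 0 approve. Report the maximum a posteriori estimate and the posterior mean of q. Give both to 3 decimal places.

MAP = 0.000, posterior mean = 0.083

Posterior: Beta(1+0, 6+5) = Beta(1, 11).
Since α = 1 ≤ 1 and β > 1, the Beta density is monotone decreasing on [0,1]; the mode is at 0.
Mean = 1/(1+11) = 0.083.
The posterior is right-skewed, so the mean exceeds the mode.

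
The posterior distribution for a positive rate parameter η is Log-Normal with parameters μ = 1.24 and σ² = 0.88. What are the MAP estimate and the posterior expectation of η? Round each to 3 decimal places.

MAP = 1.433; posterior mean = 5.366

Mode = exp(μ − σ²) = exp(0.36) = 1.433.
Mean = exp(μ + σ²/2) = exp(1.680) = 5.366.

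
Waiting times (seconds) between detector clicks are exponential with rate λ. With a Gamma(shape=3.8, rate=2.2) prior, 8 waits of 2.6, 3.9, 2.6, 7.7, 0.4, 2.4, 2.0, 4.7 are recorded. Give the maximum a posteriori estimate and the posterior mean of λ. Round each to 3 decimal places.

Σ times = 26.3. Posterior: Gamma(shape = 3.8+8 = 11.8, rate = 2.2+26.3 = 28.5).
Mode = (α−1)/β = 10.8/28.5 = 0.379.
Mean = α/β = 11.8/28.5 = 0.414.

MAP = 0.379, posterior mean = 0.414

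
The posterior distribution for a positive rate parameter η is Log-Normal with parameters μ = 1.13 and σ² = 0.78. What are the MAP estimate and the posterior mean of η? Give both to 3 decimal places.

Mode = exp(μ − σ²) = exp(0.35) = 1.419.
Mean = exp(μ + σ²/2) = exp(1.520) = 4.572.

MAP = 1.419, posterior mean = 4.572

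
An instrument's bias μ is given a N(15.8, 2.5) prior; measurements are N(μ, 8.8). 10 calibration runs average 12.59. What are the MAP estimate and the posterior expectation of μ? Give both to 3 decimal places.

MAP = 13.426; posterior mean = 13.426

Posterior for μ is Normal. Precision-weighted mean: (1/2.5·15.8 + 10/8.8·12.59) / (1/2.5 + 10/8.8) = 13.426.
A Normal posterior is symmetric, so mode = mean.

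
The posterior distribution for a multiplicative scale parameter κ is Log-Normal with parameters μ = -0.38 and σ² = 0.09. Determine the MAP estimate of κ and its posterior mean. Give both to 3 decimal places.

Mode = exp(μ − σ²) = exp(-0.47) = 0.625.
Mean = exp(μ + σ²/2) = exp(-0.335) = 0.715.

MAP = 0.625; posterior mean = 0.715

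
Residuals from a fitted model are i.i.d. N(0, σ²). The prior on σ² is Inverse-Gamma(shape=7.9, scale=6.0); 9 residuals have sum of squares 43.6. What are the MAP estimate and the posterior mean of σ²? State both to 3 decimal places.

MAP = 2.075, posterior mean = 2.439

Posterior: Inverse-Gamma(shape = 7.9+9/2 = 12.4, scale = 6.0+43.6/2 = 27.8).
Mode = β/(α+1) = 27.8/13.4 = 2.075.
Mean = β/(α−1) = 27.8/11.4 = 2.439.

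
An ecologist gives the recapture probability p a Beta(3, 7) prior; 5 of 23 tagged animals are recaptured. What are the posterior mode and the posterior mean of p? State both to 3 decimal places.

Posterior: Beta(3+5, 7+18) = Beta(8, 25).
Mode = (8−1)/(8+25−2) = 7/31 = 0.226.
Mean = 8/(8+25) = 8/33 = 0.242.
The mean is pulled above the mode by the posterior's right skew.

posterior mode = 0.226, posterior mean = 0.242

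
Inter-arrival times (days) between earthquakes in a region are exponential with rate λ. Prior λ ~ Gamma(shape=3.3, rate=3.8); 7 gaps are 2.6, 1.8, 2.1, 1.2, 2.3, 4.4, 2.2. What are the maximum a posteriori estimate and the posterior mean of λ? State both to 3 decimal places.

Σ times = 16.6. Posterior: Gamma(shape = 3.3+7 = 10.3, rate = 3.8+16.6 = 20.4).
Mode = (α−1)/β = 9.3/20.4 = 0.456.
Mean = α/β = 10.3/20.4 = 0.505.

MAP = 0.456; posterior mean = 0.505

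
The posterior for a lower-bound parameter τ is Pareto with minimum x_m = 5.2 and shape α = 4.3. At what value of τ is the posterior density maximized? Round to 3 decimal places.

The Pareto density is strictly decreasing on [x_m, ∞), so the mode is x_m = 5.200.
Mean = α·x_m/(α−1) = 4.3·5.2/3.3 = 6.776.
This is the posterior mode — the MAP estimate.

5.200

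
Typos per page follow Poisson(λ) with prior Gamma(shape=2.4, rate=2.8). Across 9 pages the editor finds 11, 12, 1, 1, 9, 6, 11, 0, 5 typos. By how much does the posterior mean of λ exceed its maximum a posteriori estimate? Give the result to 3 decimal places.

0.085

Σ counts = 56. Posterior: Gamma(shape = 2.4+56 = 58.4, rate = 2.8+9 = 11.8).
Mode = (α−1)/β = 57.4/11.8 = 4.864.
Mean = α/β = 58.4/11.8 = 4.949.
Difference = 4.949 − 4.864 = 0.085.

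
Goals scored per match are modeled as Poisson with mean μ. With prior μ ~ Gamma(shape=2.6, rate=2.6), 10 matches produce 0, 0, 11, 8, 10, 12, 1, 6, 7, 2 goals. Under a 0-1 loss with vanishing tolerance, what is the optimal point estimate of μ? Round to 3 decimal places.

Σ counts = 57. Posterior: Gamma(shape = 2.6+57 = 59.6, rate = 2.6+10 = 12.6).
Mode = (α−1)/β = 58.6/12.6 = 4.651.
Mean = α/β = 59.6/12.6 = 4.730.
This is the posterior mode — the MAP estimate.

4.651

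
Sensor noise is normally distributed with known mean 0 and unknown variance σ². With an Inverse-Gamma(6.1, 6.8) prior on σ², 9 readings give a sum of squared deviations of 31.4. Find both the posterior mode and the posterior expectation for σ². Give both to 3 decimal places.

MAP: 1.940. Posterior mean: 2.344.

Posterior: Inverse-Gamma(shape = 6.1+9/2 = 10.6, scale = 6.8+31.4/2 = 22.5).
Mode = β/(α+1) = 22.5/11.6 = 1.940.
Mean = β/(α−1) = 22.5/9.6 = 2.344.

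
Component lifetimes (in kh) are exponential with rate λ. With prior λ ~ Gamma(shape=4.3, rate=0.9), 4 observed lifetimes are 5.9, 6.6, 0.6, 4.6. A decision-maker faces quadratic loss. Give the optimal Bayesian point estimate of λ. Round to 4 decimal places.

0.4462

Σ times = 17.7. Posterior: Gamma(shape = 4.3+4 = 8.3, rate = 0.9+17.7 = 18.6).
Mode = (α−1)/β = 7.3/18.6 = 0.3925.
Mean = α/β = 8.3/18.6 = 0.4462.
Quadratic loss ⇒ the optimal estimator is the posterior mean.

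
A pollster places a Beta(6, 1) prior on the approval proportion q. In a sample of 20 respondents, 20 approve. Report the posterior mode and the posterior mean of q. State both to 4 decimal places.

Posterior: Beta(6+20, 1+0) = Beta(26, 1).
Since β = 1 ≤ 1 and α > 1, the Beta density is monotone increasing on [0,1]; the mode is at 1.
Mean = 26/(26+1) = 0.9630.

MAP: 1.0000. Posterior mean: 0.9630.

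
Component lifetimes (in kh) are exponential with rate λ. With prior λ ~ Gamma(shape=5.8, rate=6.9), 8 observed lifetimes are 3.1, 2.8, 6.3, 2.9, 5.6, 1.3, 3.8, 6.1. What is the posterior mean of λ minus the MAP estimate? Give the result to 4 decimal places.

0.0258

Σ times = 31.9. Posterior: Gamma(shape = 5.8+8 = 13.8, rate = 6.9+31.9 = 38.8).
Mode = (α−1)/β = 12.8/38.8 = 0.3299.
Mean = α/β = 13.8/38.8 = 0.3557.
Difference = 0.3557 − 0.3299 = 0.0258.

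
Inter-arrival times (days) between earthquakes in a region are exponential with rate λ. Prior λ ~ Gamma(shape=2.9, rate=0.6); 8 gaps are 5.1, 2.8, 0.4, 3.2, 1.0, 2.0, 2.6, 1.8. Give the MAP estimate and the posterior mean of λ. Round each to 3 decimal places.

Σ times = 18.9. Posterior: Gamma(shape = 2.9+8 = 10.9, rate = 0.6+18.9 = 19.5).
Mode = (α−1)/β = 9.9/19.5 = 0.508.
Mean = α/β = 10.9/19.5 = 0.559.

MAP = 0.508; posterior mean = 0.559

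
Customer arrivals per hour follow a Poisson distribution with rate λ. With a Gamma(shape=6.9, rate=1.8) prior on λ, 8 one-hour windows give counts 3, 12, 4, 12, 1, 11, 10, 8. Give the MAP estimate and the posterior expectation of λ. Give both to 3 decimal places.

λ_MAP = 6.827, E[λ|data] = 6.929

Σ counts = 61. Posterior: Gamma(shape = 6.9+61 = 67.9, rate = 1.8+8 = 9.8).
Mode = (α−1)/β = 66.9/9.8 = 6.827.
Mean = α/β = 67.9/9.8 = 6.929.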